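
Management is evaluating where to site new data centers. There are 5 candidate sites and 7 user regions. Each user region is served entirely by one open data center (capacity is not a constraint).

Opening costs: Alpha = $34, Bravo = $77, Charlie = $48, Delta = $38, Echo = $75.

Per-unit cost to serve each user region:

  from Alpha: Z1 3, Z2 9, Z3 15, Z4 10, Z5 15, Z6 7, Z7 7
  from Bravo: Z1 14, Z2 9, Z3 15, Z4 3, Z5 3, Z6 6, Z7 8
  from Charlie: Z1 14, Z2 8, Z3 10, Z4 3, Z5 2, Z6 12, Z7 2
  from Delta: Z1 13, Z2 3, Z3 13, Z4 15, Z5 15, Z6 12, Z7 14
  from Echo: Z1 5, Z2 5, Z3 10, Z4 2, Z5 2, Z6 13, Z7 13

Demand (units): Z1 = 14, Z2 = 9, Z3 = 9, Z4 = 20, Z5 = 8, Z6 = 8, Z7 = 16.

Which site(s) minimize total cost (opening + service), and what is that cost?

Open Alpha, Charlie and Delta; minimum total cost 443.

For any fixed open set, each user region goes to its cheapest open site; total = fixed + service.
{Alpha, Charlie, Delta}: Z1→Alpha 3·14=42, Z2→Delta 3·9=27, Z3→Charlie 10·9=90, Z4→Charlie 3·20=60, Z5→Charlie 2·8=16, Z6→Alpha 7·8=56, Z7→Charlie 2·16=32. Service 323; fixed 120; total 443.
{Alpha, Charlie}: service 368 + fixed 82 = 450
{Alpha, Charlie, Echo}: service 321 + fixed 157 = 478
{Alpha, Bravo, Charlie, Delta, Echo}: service 295 + fixed 272 = 567
No other subset beats 443.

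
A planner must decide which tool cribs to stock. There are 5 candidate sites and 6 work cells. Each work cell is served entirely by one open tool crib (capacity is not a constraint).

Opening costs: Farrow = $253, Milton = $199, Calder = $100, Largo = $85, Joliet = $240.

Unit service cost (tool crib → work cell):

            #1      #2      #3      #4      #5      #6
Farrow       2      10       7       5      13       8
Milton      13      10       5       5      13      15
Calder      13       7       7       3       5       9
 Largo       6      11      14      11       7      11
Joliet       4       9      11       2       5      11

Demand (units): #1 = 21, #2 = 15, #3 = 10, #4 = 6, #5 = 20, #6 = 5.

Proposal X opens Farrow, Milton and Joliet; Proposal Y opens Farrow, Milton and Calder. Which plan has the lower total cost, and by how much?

Proposal X: {Farrow, Milton, Joliet}: #1→Farrow 2·21=42, #2→Joliet 9·15=135, #3→Milton 5·10=50, #4→Joliet 2·6=12, #5→Joliet 5·20=100, #6→Farrow 8·5=40. Service 379; fixed 692; total 1071.
Proposal Y: {Farrow, Milton, Calder}: #1→Farrow 2·21=42, #2→Calder 7·15=105, #3→Milton 5·10=50, #4→Calder 3·6=18, #5→Calder 5·20=100, #6→Farrow 8·5=40. Service 355; fixed 552; total 907.
Difference: |1071 − 907| = 164.

Proposal Y is cheaper by 164.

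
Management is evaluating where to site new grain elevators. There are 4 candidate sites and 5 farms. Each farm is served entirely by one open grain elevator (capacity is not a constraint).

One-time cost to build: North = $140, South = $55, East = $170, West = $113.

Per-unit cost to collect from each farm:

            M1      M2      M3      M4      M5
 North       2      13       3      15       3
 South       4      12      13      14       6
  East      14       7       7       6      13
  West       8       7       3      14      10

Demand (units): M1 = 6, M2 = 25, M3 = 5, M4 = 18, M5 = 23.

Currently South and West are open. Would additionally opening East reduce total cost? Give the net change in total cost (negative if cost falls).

Current service cost with {South, West}: 604.
Adding East: each farm re-picks its cheapest; new service cost 460, saving 144.
Extra fixed cost: 170. Net change = 170 − 144 = 26.
(Totals: 772 → 798.)

No — net change +26 (cost rises by 26).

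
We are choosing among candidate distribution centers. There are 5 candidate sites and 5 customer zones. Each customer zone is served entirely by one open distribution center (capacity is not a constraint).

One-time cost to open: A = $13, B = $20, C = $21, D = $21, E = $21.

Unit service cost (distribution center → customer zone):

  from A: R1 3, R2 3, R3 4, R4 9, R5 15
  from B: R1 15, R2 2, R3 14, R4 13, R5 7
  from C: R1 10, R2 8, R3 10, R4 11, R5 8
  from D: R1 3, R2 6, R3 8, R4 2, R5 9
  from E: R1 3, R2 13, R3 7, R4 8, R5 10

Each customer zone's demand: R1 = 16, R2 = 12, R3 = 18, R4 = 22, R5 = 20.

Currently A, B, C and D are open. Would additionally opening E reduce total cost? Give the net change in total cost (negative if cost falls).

Current service cost with {A, B, C, D}: 328.
Adding E: each customer zone re-picks its cheapest; new service cost 328, saving 0.
Extra fixed cost: 21. Net change = 21 − 0 = 21.
(Totals: 403 → 424.)

No — net change +21 (cost rises by 21).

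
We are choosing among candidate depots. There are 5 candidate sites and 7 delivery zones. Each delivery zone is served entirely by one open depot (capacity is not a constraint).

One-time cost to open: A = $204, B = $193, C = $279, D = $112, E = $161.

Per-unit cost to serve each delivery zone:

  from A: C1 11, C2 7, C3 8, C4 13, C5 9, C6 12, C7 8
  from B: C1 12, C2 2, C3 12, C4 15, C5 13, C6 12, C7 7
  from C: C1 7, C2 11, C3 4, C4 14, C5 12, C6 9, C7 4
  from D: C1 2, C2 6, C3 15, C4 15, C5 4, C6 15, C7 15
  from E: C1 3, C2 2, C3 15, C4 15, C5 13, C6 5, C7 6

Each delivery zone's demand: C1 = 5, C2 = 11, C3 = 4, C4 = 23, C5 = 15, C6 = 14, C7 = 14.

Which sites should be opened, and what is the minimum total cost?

Open D and E; minimum total cost 924.

For any fixed open set, each delivery zone goes to its cheapest open site; total = fixed + service.
{D, E}: C1→D 2·5=10, C2→E 2·11=22, C3→D 15·4=60, C4→D 15·23=345, C5→D 4·15=60, C6→E 5·14=70, C7→E 6·14=84. Service 651; fixed 273; total 924.
{E}: service 791 + fixed 161 = 952
{A, E}: service 657 + fixed 365 = 1022
{A, B, C, D, E}: service 533 + fixed 949 = 1482
No other subset beats 924.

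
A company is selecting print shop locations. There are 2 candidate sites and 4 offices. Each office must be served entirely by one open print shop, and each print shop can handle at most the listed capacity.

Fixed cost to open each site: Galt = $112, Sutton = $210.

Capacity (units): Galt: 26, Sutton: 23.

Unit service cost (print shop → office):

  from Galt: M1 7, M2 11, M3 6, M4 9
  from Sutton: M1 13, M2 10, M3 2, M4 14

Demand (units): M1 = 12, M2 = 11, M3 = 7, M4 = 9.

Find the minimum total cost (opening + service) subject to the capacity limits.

Minimum total cost: 611

Open {Galt, Sutton}: M1→Galt 7·12=84, M2→Sutton 10·11=110, M3→Sutton 2·7=14, M4→Galt 9·9=81.
Loads: Galt carries 21/26, Sutton carries 18/23. Service 289; fixed 322; total 611.
Next best feasible plan costs 667.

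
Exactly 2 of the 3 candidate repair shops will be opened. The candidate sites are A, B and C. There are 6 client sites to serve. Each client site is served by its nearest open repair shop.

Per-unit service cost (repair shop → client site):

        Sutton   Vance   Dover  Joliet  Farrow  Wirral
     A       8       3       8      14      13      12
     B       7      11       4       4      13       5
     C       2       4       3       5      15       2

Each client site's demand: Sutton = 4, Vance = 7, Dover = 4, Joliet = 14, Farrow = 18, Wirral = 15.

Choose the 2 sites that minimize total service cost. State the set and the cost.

Choose B and C; total service cost 368.

With exactly 2 open, each client site uses its cheapest among the chosen.
{B, C}: Sutton→C 2·4=8, Vance→C 4·7=28, Dover→C 3·4=12, Joliet→B 4·14=56, Farrow→B 13·18=234, Wirral→C 2·15=30. Service cost 368.
{A, C}: service cost 375
{A, B}: service cost 430
Among all 3 size-2 choices, {B, C} is lowest.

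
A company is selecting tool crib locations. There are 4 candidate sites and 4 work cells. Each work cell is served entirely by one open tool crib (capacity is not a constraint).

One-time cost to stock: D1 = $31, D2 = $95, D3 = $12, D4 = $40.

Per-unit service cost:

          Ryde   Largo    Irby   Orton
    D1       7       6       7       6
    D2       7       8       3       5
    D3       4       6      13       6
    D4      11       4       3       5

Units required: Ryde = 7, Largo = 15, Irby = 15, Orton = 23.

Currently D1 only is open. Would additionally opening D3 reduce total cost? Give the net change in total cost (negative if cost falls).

Yes — net change −9 (cost falls by 9).

Current service cost with {D1}: 382.
Adding D3: each work cell re-picks its cheapest; new service cost 361, saving 21.
Extra fixed cost: 12. Net change = 12 − 21 = -9.
(Totals: 413 → 404.)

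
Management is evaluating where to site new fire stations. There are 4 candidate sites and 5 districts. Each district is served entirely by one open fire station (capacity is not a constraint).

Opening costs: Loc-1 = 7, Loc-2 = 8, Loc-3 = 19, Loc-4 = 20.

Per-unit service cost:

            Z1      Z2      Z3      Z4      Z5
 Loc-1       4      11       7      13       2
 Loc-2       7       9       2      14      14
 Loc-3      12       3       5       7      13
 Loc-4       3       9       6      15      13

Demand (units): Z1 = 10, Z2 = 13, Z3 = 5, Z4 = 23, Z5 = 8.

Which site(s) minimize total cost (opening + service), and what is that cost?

Open Loc-1, Loc-2 and Loc-3; minimum total cost 300.

For any fixed open set, each district goes to its cheapest open site; total = fixed + service.
{Loc-1, Loc-2, Loc-3}: Z1→Loc-1 4·10=40, Z2→Loc-3 3·13=39, Z3→Loc-2 2·5=10, Z4→Loc-3 7·23=161, Z5→Loc-1 2·8=16. Service 266; fixed 34; total 300.
{Loc-1, Loc-3}: service 281 + fixed 26 = 307
{Loc-1, Loc-2, Loc-3, Loc-4}: service 256 + fixed 54 = 310
{Loc-1}: Z1→Loc-1 4·10=40, Z2→Loc-1 11·13=143, Z3→Loc-1 7·5=35, Z4→Loc-1 13·23=299, Z5→Loc-1 2·8=16. Service 533; fixed 7; total 540.
(All 15 nonempty subsets were checked; Loc-1, Loc-2 and Loc-3 is lowest.)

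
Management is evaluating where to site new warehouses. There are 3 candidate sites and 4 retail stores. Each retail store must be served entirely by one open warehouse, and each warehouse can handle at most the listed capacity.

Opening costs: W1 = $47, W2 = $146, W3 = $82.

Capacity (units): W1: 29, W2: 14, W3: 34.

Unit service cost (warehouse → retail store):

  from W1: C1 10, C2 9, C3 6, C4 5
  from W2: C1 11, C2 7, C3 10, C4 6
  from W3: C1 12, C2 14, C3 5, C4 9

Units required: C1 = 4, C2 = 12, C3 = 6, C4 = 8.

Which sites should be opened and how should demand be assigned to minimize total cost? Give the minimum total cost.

Open {W1, W3}: C1→W1 10·4=40, C2→W1 9·12=108, C3→W3 5·6=30, C4→W1 5·8=40.
Loads: W1 carries 24/29, W3 carries 6/34. Service 218; fixed 129; total 347.
Next best feasible plan costs 355.

Minimum total cost: 347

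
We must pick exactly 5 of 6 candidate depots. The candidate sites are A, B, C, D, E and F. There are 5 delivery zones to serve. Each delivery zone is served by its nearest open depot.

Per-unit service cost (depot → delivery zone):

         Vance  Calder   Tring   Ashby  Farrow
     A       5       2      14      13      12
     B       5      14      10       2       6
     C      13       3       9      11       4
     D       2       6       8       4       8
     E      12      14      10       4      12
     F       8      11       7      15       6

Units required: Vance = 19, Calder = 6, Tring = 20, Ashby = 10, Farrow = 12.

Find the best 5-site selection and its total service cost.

Choose A, B, C, D and F; total service cost 258.

With exactly 5 open, each delivery zone uses its cheapest among the chosen.
{A, B, C, D, F}: Vance→D 2·19=38, Calder→A 2·6=12, Tring→F 7·20=140, Ashby→B 2·10=20, Farrow→C 4·12=48. Service cost 258.
{B, C, D, E, F}: service cost 264
{A, B, C, D, E}: service cost 278
Among all 6 size-5 choices, {A, B, C, D, F} is lowest.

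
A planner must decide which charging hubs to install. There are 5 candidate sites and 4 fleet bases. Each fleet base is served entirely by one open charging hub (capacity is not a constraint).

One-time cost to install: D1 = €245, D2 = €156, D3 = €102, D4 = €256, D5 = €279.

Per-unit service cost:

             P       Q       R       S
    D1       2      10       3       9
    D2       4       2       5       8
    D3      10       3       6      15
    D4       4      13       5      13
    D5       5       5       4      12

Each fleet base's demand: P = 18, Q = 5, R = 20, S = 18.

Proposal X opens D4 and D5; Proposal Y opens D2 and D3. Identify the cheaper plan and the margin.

Proposal Y is cheaper by 344.

Proposal X: {D4, D5}: P→D4 4·18=72, Q→D5 5·5=25, R→D5 4·20=80, S→D5 12·18=216. Service 393; fixed 535; total 928.
Proposal Y: {D2, D3}: P→D2 4·18=72, Q→D2 2·5=10, R→D2 5·20=100, S→D2 8·18=144. Service 326; fixed 258; total 584.
Difference: |928 − 584| = 344.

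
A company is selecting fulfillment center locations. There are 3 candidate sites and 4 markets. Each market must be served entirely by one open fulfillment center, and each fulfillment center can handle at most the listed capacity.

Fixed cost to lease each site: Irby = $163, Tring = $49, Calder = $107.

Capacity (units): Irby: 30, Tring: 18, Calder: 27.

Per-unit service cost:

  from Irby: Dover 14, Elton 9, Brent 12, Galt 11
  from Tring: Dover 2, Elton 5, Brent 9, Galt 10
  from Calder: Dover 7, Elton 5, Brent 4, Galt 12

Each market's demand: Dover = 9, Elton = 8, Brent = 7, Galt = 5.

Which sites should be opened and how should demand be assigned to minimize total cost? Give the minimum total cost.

Open {Tring, Calder}: Dover→Tring 2·9=18, Elton→Calder 5·8=40, Brent→Calder 4·7=28, Galt→Tring 10·5=50.
Loads: Tring carries 14/18, Calder carries 15/27. Service 136; fixed 156; total 292.
Next best feasible plan costs 302.

Minimum total cost: 292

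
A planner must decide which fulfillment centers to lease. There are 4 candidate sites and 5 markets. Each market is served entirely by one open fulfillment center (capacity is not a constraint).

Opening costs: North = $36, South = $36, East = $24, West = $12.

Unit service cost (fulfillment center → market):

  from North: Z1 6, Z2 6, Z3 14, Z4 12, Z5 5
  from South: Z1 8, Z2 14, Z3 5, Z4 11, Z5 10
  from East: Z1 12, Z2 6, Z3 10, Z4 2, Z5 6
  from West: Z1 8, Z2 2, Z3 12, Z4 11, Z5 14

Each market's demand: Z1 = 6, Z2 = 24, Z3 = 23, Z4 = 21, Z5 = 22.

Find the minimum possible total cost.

For any fixed open set, each market goes to its cheapest open site; total = fixed + service.
{South, East, West}: Z1→South 8·6=48, Z2→West 2·24=48, Z3→South 5·23=115, Z4→East 2·21=42, Z5→East 6·22=132. Service 385; fixed 72; total 457.
{North, South, East, West}: Z1→North 6·6=36, Z2→West 2·24=48, Z3→South 5·23=115, Z4→East 2·21=42, Z5→North 5·22=110. Service 351; fixed 108; total 459.
{East, West}: service 500 + fixed 36 = 536
{West}: Z1→West 8·6=48, Z2→West 2·24=48, Z3→West 12·23=276, Z4→West 11·21=231, Z5→West 14·22=308. Service 911; fixed 12; total 923.
No other subset beats 457.

Minimum total cost: 457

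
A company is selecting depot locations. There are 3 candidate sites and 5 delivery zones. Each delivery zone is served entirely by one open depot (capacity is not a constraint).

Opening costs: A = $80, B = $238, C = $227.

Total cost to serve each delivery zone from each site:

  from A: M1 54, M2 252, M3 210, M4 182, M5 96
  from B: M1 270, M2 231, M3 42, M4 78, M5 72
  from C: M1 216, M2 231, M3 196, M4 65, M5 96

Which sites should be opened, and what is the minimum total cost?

Open A and B; minimum total cost 795.

For any fixed open set, each delivery zone goes to its cheapest open site; total = fixed + service.
{A, B}: M1→A 54, M2→B 231, M3→B 42, M4→B 78, M5→B 72. Service 477; fixed 318; total 795.
{A}: service 794 + fixed 80 = 874
{B}: M1→B 270, M2→B 231, M3→B 42, M4→B 78, M5→B 72. Service 693; fixed 238; total 931.
{A, B, C}: M1→A 54, M2→B 231, M3→B 42, M4→C 65, M5→B 72. Service 464; fixed 545; total 1009.
No other subset beats 795.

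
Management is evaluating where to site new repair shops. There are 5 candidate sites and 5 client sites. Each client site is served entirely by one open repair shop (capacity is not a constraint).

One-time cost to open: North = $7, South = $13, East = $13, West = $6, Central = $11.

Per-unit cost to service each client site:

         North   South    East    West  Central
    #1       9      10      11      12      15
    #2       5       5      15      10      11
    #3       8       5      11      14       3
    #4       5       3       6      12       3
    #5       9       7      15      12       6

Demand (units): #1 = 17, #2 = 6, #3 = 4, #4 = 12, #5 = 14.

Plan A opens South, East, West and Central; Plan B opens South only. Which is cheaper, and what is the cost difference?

Plan B is cheaper by 8.

Plan A: {South, East, West, Central}: #1→South 10·17=170, #2→South 5·6=30, #3→Central 3·4=12, #4→South 3·12=36, #5→Central 6·14=84. Service 332; fixed 43; total 375.
Plan B: {South}: #1→South 10·17=170, #2→South 5·6=30, #3→South 5·4=20, #4→South 3·12=36, #5→South 7·14=98. Service 354; fixed 13; total 367.
Difference: |375 − 367| = 8.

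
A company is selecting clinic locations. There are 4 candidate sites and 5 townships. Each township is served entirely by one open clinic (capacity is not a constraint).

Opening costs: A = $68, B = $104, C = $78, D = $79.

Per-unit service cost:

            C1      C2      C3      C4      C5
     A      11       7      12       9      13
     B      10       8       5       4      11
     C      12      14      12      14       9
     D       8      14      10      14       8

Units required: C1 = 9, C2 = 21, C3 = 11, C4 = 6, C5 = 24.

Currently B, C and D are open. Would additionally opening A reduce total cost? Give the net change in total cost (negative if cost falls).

Current service cost with {B, C, D}: 511.
Adding A: each township re-picks its cheapest; new service cost 490, saving 21.
Extra fixed cost: 68. Net change = 68 − 21 = 47.
(Totals: 772 → 819.)

No — net change +47 (cost rises by 47).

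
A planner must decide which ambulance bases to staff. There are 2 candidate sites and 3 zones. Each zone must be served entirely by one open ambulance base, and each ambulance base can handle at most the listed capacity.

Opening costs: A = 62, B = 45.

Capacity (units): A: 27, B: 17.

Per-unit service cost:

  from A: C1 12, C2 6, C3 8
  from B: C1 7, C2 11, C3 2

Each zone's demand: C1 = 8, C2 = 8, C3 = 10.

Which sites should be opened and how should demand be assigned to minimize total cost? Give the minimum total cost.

Minimum total cost: 271

Open {A, B}: C1→A 12·8=96, C2→A 6·8=48, C3→B 2·10=20.
Loads: A carries 16/27, B carries 10/17. Service 164; fixed 107; total 271.
Next best feasible plan costs 286.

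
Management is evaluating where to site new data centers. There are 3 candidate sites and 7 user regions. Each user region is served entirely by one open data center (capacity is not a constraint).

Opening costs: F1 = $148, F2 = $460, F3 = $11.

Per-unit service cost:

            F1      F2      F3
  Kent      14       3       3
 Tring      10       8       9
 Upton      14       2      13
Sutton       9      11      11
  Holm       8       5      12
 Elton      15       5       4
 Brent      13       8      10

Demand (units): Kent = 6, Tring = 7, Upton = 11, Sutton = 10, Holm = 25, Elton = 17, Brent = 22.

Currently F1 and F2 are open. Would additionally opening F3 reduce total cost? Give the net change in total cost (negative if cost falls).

Current service cost with {F1, F2}: 572.
Adding F3: each user region re-picks its cheapest; new service cost 555, saving 17.
Extra fixed cost: 11. Net change = 11 − 17 = -6.
(Totals: 1180 → 1174.)

Yes — net change −6 (cost falls by 6).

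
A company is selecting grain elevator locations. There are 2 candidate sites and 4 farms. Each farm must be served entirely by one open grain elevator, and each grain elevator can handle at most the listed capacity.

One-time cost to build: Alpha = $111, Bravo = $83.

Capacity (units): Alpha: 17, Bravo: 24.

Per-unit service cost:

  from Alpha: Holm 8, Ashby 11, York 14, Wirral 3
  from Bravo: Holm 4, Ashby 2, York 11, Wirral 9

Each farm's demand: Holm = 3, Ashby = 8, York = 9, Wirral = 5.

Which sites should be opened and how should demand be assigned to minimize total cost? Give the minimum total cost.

Open {Alpha, Bravo}: Holm→Bravo 4·3=12, Ashby→Bravo 2·8=16, York→Bravo 11·9=99, Wirral→Alpha 3·5=15.
Loads: Alpha carries 5/17, Bravo carries 20/24. Service 142; fixed 194; total 336.
Next best feasible plan costs 348.

Minimum total cost: 336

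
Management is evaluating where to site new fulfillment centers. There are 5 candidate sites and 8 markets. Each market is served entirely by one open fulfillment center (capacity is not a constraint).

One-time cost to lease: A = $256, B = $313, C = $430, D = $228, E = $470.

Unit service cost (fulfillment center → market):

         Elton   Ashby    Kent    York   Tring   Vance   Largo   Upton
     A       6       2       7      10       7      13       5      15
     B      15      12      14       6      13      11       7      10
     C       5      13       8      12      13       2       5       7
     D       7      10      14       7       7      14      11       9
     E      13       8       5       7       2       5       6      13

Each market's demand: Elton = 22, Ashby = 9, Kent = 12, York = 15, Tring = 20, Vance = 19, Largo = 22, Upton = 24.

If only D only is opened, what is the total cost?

Total cost: 1609

Each market is assigned to its cheapest site among the open ones.
{D}: Elton→D 7·22=154, Ashby→D 10·9=90, Kent→D 14·12=168, York→D 7·15=105, Tring→D 7·20=140, Vance→D 14·19=266, Largo→D 11·22=242, Upton→D 9·24=216. Service 1381; fixed 228; total 1609.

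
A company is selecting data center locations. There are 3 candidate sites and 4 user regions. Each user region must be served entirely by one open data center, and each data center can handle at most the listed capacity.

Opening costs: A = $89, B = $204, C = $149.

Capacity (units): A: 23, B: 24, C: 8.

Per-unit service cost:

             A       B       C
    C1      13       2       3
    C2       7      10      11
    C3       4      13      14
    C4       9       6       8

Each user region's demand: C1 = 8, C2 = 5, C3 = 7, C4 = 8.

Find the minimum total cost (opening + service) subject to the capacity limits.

Minimum total cost: 397

Open {A, C}: C1→C 3·8=24, C2→A 7·5=35, C3→A 4·7=28, C4→A 9·8=72.
Loads: A carries 20/23, C carries 8/8. Service 159; fixed 238; total 397.
Next best feasible plan costs 420.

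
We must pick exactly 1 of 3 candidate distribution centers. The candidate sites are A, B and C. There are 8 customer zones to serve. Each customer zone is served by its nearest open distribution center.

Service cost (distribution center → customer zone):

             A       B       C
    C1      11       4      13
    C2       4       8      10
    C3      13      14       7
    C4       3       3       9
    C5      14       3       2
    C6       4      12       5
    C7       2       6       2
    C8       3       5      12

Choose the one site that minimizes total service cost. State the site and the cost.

Choose A only; total service cost 54.

With exactly 1 open, each customer zone uses its cheapest among the chosen.
{A}: C1→A 11, C2→A 4, C3→A 13, C4→A 3, C5→A 14, C6→A 4, C7→A 2, C8→A 3. Service cost 54.
{B}: service cost 55
{C}: service cost 60
Among all 3 size-1 choices, {A} is lowest.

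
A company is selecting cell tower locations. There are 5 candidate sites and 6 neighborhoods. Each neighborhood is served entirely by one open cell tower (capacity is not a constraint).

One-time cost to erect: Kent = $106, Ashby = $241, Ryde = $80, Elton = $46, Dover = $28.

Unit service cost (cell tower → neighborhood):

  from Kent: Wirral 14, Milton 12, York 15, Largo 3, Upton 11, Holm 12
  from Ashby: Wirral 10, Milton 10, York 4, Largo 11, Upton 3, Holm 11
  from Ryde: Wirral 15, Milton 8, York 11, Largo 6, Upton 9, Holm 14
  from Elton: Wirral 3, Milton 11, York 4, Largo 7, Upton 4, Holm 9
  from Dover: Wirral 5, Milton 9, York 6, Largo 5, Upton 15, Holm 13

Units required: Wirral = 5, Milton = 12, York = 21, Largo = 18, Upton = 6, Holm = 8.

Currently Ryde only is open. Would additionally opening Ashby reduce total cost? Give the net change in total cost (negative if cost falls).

Current service cost with {Ryde}: 676.
Adding Ashby: each neighborhood re-picks its cheapest; new service cost 444, saving 232.
Extra fixed cost: 241. Net change = 241 − 232 = 9.
(Totals: 756 → 765.)

No — net change +9 (cost rises by 9).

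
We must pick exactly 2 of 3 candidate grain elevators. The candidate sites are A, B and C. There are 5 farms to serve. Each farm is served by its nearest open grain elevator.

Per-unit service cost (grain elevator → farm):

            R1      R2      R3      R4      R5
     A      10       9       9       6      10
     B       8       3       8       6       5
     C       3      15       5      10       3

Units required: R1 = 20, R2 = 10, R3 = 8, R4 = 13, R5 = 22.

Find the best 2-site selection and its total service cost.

Choose B and C; total service cost 274.

With exactly 2 open, each farm uses its cheapest among the chosen.
{B, C}: R1→C 3·20=60, R2→B 3·10=30, R3→C 5·8=40, R4→B 6·13=78, R5→C 3·22=66. Service cost 274.
{A, C}: service cost 334
{A, B}: service cost 442
Among all 3 size-2 choices, {B, C} is lowest.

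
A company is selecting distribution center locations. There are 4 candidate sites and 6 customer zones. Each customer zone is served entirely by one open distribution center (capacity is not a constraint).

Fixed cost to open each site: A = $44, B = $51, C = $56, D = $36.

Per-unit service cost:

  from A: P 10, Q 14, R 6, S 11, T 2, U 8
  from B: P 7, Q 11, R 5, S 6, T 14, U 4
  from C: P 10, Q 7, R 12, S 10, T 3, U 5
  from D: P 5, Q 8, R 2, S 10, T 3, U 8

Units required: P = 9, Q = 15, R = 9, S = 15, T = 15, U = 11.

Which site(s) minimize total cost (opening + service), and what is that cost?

Open B and D; minimum total cost 449.

For any fixed open set, each customer zone goes to its cheapest open site; total = fixed + service.
{B, D}: P→D 5·9=45, Q→D 8·15=120, R→D 2·9=18, S→B 6·15=90, T→D 3·15=45, U→B 4·11=44. Service 362; fixed 87; total 449.
{A, B, D}: P→D 5·9=45, Q→D 8·15=120, R→D 2·9=18, S→B 6·15=90, T→A 2·15=30, U→B 4·11=44. Service 347; fixed 131; total 478.
{B, C, D}: service 347 + fixed 143 = 490
{A, B, C, D}: service 332 + fixed 187 = 519
(All 15 nonempty subsets were checked; B and D is lowest.)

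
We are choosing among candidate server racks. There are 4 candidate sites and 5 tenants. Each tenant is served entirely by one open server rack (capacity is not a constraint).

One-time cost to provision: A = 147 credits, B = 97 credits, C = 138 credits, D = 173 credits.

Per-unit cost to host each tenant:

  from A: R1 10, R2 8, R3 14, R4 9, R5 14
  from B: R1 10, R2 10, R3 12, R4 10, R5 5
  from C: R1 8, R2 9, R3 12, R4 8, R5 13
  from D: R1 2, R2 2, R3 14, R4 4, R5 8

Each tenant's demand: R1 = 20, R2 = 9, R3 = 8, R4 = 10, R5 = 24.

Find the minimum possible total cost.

Minimum total cost: 575

For any fixed open set, each tenant goes to its cheapest open site; total = fixed + service.
{D}: R1→D 2·20=40, R2→D 2·9=18, R3→D 14·8=112, R4→D 4·10=40, R5→D 8·24=192. Service 402; fixed 173; total 575.
{B, D}: service 314 + fixed 270 = 584
{C, D}: R1→D 2·20=40, R2→D 2·9=18, R3→C 12·8=96, R4→D 4·10=40, R5→D 8·24=192. Service 386; fixed 311; total 697.
{A, B, C, D}: service 314 + fixed 555 = 869
(All 15 nonempty subsets were checked; D only is lowest.)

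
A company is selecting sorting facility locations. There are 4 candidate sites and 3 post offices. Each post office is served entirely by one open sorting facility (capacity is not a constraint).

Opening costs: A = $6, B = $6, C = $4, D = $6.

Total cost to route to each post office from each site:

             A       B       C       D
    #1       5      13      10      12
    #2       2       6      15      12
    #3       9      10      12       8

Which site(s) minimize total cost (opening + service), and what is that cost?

Open A only; minimum total cost 22.

For any fixed open set, each post office goes to its cheapest open site; total = fixed + service.
{A}: #1→A 5, #2→A 2, #3→A 9. Service 16; fixed 6; total 22.
{A, C}: service 16 + fixed 10 = 26
{A, D}: #1→A 5, #2→A 2, #3→D 8. Service 15; fixed 12; total 27.
{A, B, C, D}: #1→A 5, #2→A 2, #3→D 8. Service 15; fixed 22; total 37.
No other subset beats 22.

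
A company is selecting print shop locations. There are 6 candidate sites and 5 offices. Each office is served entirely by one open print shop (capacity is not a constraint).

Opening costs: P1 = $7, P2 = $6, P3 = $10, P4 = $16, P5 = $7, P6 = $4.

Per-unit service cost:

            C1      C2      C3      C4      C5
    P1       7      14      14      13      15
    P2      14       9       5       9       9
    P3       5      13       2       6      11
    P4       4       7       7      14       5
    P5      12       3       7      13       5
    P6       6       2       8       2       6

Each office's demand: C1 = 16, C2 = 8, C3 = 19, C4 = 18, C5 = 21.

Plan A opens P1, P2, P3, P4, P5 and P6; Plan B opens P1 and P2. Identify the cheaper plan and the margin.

Plan A: {P1, P2, P3, P4, P5, P6}: C1→P4 4·16=64, C2→P6 2·8=16, C3→P3 2·19=38, C4→P6 2·18=36, C5→P4 5·21=105. Service 259; fixed 50; total 309.
Plan B: {P1, P2}: C1→P1 7·16=112, C2→P2 9·8=72, C3→P2 5·19=95, C4→P2 9·18=162, C5→P2 9·21=189. Service 630; fixed 13; total 643.
Difference: |309 − 643| = 334.

Plan A is cheaper by 334.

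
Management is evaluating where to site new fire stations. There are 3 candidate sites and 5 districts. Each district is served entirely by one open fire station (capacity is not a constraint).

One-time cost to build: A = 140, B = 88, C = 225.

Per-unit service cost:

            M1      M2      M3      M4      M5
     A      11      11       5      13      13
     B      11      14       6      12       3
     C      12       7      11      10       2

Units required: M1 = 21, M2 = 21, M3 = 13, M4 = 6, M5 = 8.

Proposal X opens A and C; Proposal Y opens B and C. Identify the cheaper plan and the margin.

Proposal Y is cheaper by 39.

Proposal X: {A, C}: M1→A 11·21=231, M2→C 7·21=147, M3→A 5·13=65, M4→C 10·6=60, M5→C 2·8=16. Service 519; fixed 365; total 884.
Proposal Y: {B, C}: M1→B 11·21=231, M2→C 7·21=147, M3→B 6·13=78, M4→C 10·6=60, M5→C 2·8=16. Service 532; fixed 313; total 845.
Difference: |884 − 845| = 39.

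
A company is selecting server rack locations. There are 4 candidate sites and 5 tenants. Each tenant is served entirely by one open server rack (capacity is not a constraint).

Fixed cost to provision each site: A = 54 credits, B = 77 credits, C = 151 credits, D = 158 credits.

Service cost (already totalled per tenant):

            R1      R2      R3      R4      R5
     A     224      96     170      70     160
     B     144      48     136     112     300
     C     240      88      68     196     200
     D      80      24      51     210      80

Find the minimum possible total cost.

For any fixed open set, each tenant goes to its cheapest open site; total = fixed + service.
{A, D}: R1→D 80, R2→D 24, R3→D 51, R4→A 70, R5→D 80. Service 305; fixed 212; total 517.
{B, D}: R1→D 80, R2→D 24, R3→D 51, R4→B 112, R5→D 80. Service 347; fixed 235; total 582.
{A, B, D}: service 305 + fixed 289 = 594
{A, B, C, D}: service 305 + fixed 440 = 745
No other subset beats 517.

Minimum total cost: 517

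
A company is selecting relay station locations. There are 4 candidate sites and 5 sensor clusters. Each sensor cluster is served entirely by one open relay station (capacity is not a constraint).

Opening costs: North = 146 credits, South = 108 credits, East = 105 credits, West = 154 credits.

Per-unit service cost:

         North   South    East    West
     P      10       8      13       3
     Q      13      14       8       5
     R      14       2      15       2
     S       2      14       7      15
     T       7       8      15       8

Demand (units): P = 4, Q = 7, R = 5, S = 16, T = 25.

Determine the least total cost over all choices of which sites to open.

Minimum total cost: 554

For any fixed open set, each sensor cluster goes to its cheapest open site; total = fixed + service.
{North}: P→North 10·4=40, Q→North 13·7=91, R→North 14·5=70, S→North 2·16=32, T→North 7·25=175. Service 408; fixed 146; total 554.
{North, West}: service 264 + fixed 300 = 564
{North, South}: service 340 + fixed 254 = 594
{North, South, East, West}: P→West 3·4=12, Q→West 5·7=35, R→South 2·5=10, S→North 2·16=32, T→North 7·25=175. Service 264; fixed 513; total 777.
(All 15 nonempty subsets were checked; North only is lowest.)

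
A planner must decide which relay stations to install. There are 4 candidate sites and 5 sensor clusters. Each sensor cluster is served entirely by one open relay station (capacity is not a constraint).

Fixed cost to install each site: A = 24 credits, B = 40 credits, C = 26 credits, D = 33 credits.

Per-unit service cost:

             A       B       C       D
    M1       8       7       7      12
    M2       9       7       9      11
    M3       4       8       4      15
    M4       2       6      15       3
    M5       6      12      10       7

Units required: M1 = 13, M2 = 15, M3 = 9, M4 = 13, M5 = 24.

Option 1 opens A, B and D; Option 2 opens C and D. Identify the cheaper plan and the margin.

Option 1: {A, B, D}: M1→B 7·13=91, M2→B 7·15=105, M3→A 4·9=36, M4→A 2·13=26, M5→A 6·24=144. Service 402; fixed 97; total 499.
Option 2: {C, D}: M1→C 7·13=91, M2→C 9·15=135, M3→C 4·9=36, M4→D 3·13=39, M5→D 7·24=168. Service 469; fixed 59; total 528.
Difference: |499 − 528| = 29.

Option 1 is cheaper by 29.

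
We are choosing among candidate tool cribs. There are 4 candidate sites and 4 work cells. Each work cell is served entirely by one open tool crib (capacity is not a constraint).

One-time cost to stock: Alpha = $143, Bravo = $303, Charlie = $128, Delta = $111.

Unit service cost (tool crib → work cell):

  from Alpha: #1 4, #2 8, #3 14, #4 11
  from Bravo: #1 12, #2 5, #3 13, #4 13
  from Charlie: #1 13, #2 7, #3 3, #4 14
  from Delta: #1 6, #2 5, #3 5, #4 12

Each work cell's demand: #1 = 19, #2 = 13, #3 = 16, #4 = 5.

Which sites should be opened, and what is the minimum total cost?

For any fixed open set, each work cell goes to its cheapest open site; total = fixed + service.
{Delta}: #1→Delta 6·19=114, #2→Delta 5·13=65, #3→Delta 5·16=80, #4→Delta 12·5=60. Service 319; fixed 111; total 430.
{Charlie, Delta}: service 287 + fixed 239 = 526
{Alpha, Delta}: service 276 + fixed 254 = 530
{Alpha, Bravo, Charlie, Delta}: #1→Alpha 4·19=76, #2→Bravo 5·13=65, #3→Charlie 3·16=48, #4→Alpha 11·5=55. Service 244; fixed 685; total 929.
No other subset beats 430.

Open Delta only; minimum total cost 430.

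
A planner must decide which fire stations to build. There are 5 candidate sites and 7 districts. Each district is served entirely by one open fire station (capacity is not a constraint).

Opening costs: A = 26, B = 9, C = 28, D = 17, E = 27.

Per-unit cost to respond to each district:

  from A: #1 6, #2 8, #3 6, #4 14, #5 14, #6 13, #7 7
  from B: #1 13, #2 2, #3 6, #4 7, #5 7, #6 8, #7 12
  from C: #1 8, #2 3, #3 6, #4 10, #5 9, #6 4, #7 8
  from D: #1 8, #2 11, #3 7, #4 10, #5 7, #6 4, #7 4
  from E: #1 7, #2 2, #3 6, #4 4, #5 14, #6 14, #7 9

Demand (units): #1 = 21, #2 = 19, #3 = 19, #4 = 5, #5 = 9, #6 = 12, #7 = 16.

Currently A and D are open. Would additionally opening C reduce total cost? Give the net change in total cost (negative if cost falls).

Current service cost with {A, D}: 617.
Adding C: each district re-picks its cheapest; new service cost 522, saving 95.
Extra fixed cost: 28. Net change = 28 − 95 = -67.
(Totals: 660 → 593.)

Yes — net change −67 (cost falls by 67).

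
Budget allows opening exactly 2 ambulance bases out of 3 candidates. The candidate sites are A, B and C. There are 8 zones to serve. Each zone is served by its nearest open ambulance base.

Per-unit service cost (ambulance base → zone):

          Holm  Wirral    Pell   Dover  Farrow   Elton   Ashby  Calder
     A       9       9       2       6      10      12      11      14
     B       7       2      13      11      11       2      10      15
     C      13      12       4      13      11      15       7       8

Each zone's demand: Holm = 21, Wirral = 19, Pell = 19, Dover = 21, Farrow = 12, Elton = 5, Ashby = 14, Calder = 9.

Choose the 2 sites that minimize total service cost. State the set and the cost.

Choose A and B; total service cost 745.

With exactly 2 open, each zone uses its cheapest among the chosen.
{A, B}: Holm→B 7·21=147, Wirral→B 2·19=38, Pell→A 2·19=38, Dover→A 6·21=126, Farrow→A 10·12=120, Elton→B 2·5=10, Ashby→B 10·14=140, Calder→A 14·9=126. Service cost 745.
{B, C}: service cost 804
{A, C}: service cost 874
Among all 3 size-2 choices, {A, B} is lowest.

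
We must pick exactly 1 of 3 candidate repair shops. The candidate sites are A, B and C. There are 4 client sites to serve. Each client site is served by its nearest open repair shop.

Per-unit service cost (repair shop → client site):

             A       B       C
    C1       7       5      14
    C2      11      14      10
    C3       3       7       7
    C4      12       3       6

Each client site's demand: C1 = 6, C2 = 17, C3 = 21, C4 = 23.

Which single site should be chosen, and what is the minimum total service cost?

Choose B only; total service cost 484.

With exactly 1 open, each client site uses its cheapest among the chosen.
{B}: C1→B 5·6=30, C2→B 14·17=238, C3→B 7·21=147, C4→B 3·23=69. Service cost 484.
{C}: service cost 539
{A}: service cost 568
Among all 3 size-1 choices, {B} is lowest.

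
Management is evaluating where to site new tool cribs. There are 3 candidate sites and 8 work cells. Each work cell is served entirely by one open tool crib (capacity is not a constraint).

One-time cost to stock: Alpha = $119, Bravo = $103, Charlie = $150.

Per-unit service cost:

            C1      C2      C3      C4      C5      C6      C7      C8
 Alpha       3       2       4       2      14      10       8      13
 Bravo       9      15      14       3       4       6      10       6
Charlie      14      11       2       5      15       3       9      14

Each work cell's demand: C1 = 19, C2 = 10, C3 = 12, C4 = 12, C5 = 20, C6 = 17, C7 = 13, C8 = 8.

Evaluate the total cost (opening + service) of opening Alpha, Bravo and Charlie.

Each work cell is assigned to its cheapest site among the open ones.
{Alpha, Bravo, Charlie}: C1→Alpha 3·19=57, C2→Alpha 2·10=20, C3→Charlie 2·12=24, C4→Alpha 2·12=24, C5→Bravo 4·20=80, C6→Charlie 3·17=51, C7→Alpha 8·13=104, C8→Bravo 6·8=48. Service 408; fixed 372; total 780.

Total cost: 780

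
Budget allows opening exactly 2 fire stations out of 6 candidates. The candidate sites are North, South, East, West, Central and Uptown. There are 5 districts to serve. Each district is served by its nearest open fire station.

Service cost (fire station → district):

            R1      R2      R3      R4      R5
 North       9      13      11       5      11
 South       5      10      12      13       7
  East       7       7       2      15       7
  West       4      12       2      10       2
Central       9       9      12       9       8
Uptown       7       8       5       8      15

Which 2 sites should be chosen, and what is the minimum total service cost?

With exactly 2 open, each district uses its cheapest among the chosen.
{West, Uptown}: R1→West 4, R2→Uptown 8, R3→West 2, R4→Uptown 8, R5→West 2. Service cost 24.
{North, West}: service cost 25
{East, West}: service cost 25
Among all 15 size-2 choices, {West, Uptown} is lowest.

Choose West and Uptown; total service cost 24.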